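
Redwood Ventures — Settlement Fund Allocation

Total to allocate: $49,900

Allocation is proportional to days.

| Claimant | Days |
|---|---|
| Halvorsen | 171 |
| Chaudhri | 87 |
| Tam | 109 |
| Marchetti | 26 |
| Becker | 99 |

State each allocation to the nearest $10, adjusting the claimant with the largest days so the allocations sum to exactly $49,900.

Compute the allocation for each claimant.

Sum of days: 171 + 87 + 109 + 26 + 99 = 492.
Pro-rata amounts: Halvorsen 17,343.29; Chaudhri 8,823.78; Tam 11,055.08; Marchetti 2,636.99; Becker 10,040.85.
At nearest $10: Halvorsen $17,340; Chaudhri $8,820; Tam $11,060; Marchetti $2,640; Becker $10,040. Sum = $49,900.
Rounded total matches; no reconciliation needed.

Halvorsen: $17,340 | Chaudhri: $8,820 | Tam: $11,060 | Marchetti: $2,640 | Becker: $10,040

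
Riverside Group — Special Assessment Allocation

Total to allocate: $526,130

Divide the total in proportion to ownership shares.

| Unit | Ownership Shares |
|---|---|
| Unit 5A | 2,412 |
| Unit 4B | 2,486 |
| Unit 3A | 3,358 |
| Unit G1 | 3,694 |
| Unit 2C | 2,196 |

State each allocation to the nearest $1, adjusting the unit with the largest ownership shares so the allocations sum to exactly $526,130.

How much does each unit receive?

Unit 5A: $89,709; Unit 4B: $92,461; Unit 3A: $124,894; Unit G1: $137,391; Unit 2C: $81,675

Sum of ownership shares: 14,146.
Proportional shares: Unit 5A 2,412/14,146 × $526,130 = 89,709.14; Unit 4B 2,486/14,146 × $526,130 = 92,461.42; Unit 3A 3,358/14,146 × $526,130 = 124,893.58; Unit G1 3,694/14,146 × $526,130 = 137,390.37; Unit 2C 2,196/14,146 × $526,130 = 81,675.49.
At nearest $1: Unit 5A $89,709; Unit 4B $92,461; Unit 3A $124,894; Unit G1 $137,390; Unit 2C $81,675. Sum = $526,129.
Difference $526,130 − $526,129 = +$1 applied to largest ownership shares (Unit G1): Unit G1 becomes $137,391.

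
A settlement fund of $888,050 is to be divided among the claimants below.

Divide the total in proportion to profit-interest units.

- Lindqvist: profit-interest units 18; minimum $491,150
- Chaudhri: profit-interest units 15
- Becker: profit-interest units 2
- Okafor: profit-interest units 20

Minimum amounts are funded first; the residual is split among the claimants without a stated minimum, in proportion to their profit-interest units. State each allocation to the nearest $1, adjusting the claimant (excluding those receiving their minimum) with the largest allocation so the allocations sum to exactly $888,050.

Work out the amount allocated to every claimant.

Lindqvist: $491,150 · Chaudhri: $160,905 · Becker: $21,454 · Okafor: $214,541

Minimums first: Lindqvist $491,150. Balance $396,900.
Balance split over remaining profit-interest units 37: Chaudhri 160,905.41 → $160,905; Becker 21,454.05 → $21,454; Okafor 214,540.54 → $214,541.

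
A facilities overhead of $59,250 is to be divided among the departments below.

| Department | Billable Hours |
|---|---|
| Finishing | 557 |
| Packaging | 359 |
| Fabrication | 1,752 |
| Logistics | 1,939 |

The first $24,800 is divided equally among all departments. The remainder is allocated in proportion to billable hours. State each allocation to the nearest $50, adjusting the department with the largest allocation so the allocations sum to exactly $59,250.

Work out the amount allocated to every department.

Finishing: $10,350 | Packaging: $8,900 | Fabrication: $19,300 | Logistics: $20,700

$24,800 shared equally gives $6,200 per department.
Remainder $34,450 by billable hours (total 4,607): Finishing 4,165.11 → $4,150; Packaging 2,684.51 → $2,700; Fabrication 13,101.02 → $13,100; Logistics 14,499.36 → $14,500.
Totals: Finishing $6,200 + $4,150 = $10,350; Packaging $6,200 + $2,700 = $8,900; Fabrication $6,200 + $13,100 = $19,300; Logistics $6,200 + $14,500 = $20,700.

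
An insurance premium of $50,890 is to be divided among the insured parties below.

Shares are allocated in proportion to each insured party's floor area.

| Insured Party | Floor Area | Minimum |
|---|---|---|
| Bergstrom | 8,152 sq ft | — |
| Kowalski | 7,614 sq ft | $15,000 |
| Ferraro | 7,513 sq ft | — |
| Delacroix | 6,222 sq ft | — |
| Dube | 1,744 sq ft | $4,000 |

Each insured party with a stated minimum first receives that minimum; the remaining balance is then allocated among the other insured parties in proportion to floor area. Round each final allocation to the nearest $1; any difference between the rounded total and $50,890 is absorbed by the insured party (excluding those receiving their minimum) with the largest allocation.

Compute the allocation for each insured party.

Bergstrom: $11,877 | Kowalski: $15,000 | Ferraro: $10,947 | Delacroix: $9,066 | Dube: $4,000

Fund the minimums — Kowalski $15,000; Dube $4,000. Residual $31,890.
Residual split over remaining floor area 21,887: Bergstrom 11,877.70 → $11,878; Ferraro 10,946.66 → $10,947; Delacroix 9,065.64 → $9,066.
Rounding difference −$1 applied to Bergstrom → $11,877.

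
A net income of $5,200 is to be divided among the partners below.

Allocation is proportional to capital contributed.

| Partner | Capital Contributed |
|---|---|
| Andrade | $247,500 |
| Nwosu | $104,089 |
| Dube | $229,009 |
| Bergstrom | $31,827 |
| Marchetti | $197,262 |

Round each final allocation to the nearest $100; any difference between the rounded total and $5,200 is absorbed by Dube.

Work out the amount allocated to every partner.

Capital contributed total: 809,687.
Pro-rata amounts: Andrade 247,500/809,687 × $5,200 = 1,589.50; Nwosu 104,089/809,687 × $5,200 = 668.48; Dube 229,009/809,687 × $5,200 = 1,470.75; Bergstrom 31,827/809,687 × $5,200 = 204.40; Marchetti 197,262/809,687 × $5,200 = 1,266.86.
At nearest $100: Andrade $1,600; Nwosu $700; Dube $1,500; Bergstrom $200; Marchetti $1,300. Sum = $5,300.
Difference $5,200 − $5,300 = −$100 applied to Dube: Dube becomes $1,400.

Andrade: $1,600 | Nwosu: $700 | Dube: $1,400 | Bergstrom: $200 | Marchetti: $1,300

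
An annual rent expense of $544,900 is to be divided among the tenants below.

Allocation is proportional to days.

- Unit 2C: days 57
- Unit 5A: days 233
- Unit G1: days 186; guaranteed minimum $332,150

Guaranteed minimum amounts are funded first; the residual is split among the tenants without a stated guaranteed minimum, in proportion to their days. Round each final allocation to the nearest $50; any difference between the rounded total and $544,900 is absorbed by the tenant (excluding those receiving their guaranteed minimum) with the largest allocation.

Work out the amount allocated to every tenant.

Minimums first: Unit G1 $332,150. Residual $212,750.
Residual split over remaining days 290: Unit 2C 41,816.38 → $41,800; Unit 5A 170,933.62 → $170,950.

Unit 2C: $41,800 | Unit 5A: $170,950 | Unit G1: $332,150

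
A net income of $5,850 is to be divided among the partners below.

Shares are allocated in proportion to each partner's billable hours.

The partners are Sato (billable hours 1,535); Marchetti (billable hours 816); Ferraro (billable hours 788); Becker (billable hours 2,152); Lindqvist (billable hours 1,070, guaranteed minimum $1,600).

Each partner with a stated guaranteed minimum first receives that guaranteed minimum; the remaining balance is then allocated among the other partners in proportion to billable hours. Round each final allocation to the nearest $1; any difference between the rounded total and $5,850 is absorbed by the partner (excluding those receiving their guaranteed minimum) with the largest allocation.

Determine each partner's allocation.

Sato: $1,233 · Marchetti: $655 · Ferraro: $633 · Becker: $1,729 · Lindqvist: $1,600

Guaranteed amounts: Lindqvist $1,600. Balance $4,250.
Balance split over remaining billable hours 5,291: Sato 1,232.99 → $1,233; Marchetti 655.45 → $655; Ferraro 632.96 → $633; Becker 1,728.60 → $1,729.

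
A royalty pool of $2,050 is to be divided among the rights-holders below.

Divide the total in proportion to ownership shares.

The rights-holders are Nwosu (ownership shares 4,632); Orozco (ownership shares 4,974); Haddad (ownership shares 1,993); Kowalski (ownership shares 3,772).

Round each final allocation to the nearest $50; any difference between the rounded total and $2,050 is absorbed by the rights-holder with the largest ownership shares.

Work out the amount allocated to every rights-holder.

Combined ownership shares = 15,371.
Pro-rata amounts: Nwosu 4,632/15,371 × $2,050 = 617.76; Orozco 4,974/15,371 × $2,050 = 663.37; Haddad 1,993/15,371 × $2,050 = 265.80; Kowalski 3,772/15,371 × $2,050 = 503.06.
At nearest $50: Nwosu $600; Orozco $650; Haddad $250; Kowalski $500. Sum = $2,000.
Difference $2,050 − $2,000 = +$50 applied to largest ownership shares (Orozco): Orozco becomes $700.

Nwosu: $600 | Orozco: $700 | Haddad: $250 | Kowalski: $500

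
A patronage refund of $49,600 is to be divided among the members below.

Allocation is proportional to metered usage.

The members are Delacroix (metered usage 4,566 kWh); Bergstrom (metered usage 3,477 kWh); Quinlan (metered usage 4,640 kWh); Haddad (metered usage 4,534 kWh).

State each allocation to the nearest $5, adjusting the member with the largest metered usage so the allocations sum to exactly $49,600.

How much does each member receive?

Delacroix: $13,155 | Bergstrom: $10,015 | Quinlan: $13,370 | Haddad: $13,060

Total metered usage = 17,217.
Unrounded shares: Delacroix 4,566/17,217 × $49,600 = 13,154.07; Bergstrom 3,477/17,217 × $49,600 = 10,016.80; Quinlan 4,640/17,217 × $49,600 = 13,367.25; Haddad 4,534/17,217 × $49,600 = 13,061.88.
Rounded to nearest $5: Delacroix $13,155; Bergstrom $10,015; Quinlan $13,365; Haddad $13,060. Sum = $49,595.
Difference $49,600 − $49,595 = +$5 applied to largest metered usage (Quinlan): Quinlan becomes $13,370.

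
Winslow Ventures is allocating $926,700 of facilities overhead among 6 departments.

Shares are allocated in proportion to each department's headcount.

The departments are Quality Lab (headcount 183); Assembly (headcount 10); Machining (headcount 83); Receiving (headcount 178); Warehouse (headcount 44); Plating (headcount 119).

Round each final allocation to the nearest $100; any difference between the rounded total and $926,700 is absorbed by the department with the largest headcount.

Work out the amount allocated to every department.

Quality Lab: $274,900 · Assembly: $15,000 · Machining: $124,700 · Receiving: $267,300 · Warehouse: $66,100 · Plating: $178,700

Combined headcount = 183 + 10 + 83 + 178 + 44 + 119 = 617.
Pro-rata amounts: Quality Lab 274,855.92; Assembly 15,019.45; Machining 124,661.43; Receiving 267,346.19; Warehouse 66,085.58; Plating 178,731.44.
Rounded to nearest $100: Quality Lab $274,900; Assembly $15,000; Machining $124,700; Receiving $267,300; Warehouse $66,100; Plating $178,700. Sum = $926,700.
Rounded total matches; no reconciliation needed.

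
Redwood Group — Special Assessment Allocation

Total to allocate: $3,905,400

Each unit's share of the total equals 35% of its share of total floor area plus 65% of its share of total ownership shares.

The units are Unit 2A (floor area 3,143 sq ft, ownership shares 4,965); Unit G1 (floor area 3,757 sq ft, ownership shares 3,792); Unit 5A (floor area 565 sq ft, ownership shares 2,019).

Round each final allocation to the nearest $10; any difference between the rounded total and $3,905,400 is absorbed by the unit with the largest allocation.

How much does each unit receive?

Unit 2A: $1,745,110 · Unit G1: $1,581,220 · Unit 5A: $579,070

Totals — floor area 7,465, ownership shares 10,776.
Composite weights (35% floor area + 65% ownership shares): Unit 2A 0.4468; Unit G1 0.4049; Unit 5A 0.1483.
Unrounded shares: Unit 2A 1,745,112.31; Unit G1 1,581,215.25; Unit 5A 579,072.44.
Rounded to nearest $10: Unit 2A $1,745,110; Unit G1 $1,581,220; Unit 5A $579,070. Sum = $3,905,400.
Sum already equals the total — no adjustment.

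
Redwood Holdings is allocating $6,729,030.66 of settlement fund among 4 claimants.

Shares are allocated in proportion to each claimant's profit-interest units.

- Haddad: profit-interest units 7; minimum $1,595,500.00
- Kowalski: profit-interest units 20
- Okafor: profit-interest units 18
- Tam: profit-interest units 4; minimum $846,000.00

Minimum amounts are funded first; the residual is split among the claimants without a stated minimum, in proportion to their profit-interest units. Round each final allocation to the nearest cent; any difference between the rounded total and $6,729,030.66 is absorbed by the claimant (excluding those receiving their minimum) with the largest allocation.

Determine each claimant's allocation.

Fund the minimums — Haddad $1,595,500.00; Tam $846,000.00. Residual $4,287,530.66.
Residual split over remaining profit-interest units 38: Kowalski 2,256,595.0842 → $2,256,595.08; Okafor 2,030,935.5758 → $2,030,935.58.

Haddad: $1,595,500.00; Kowalski: $2,256,595.08; Okafor: $2,030,935.58; Tam: $846,000.00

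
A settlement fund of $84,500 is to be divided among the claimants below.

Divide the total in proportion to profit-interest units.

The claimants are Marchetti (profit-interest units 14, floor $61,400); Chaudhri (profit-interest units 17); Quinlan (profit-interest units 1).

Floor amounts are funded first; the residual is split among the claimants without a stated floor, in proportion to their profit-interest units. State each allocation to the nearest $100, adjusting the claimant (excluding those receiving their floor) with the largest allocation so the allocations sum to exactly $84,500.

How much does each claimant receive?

Marchetti: $61,400; Chaudhri: $21,800; Quinlan: $1,300

Minimums first: Marchetti $61,400. Residual $23,100.
Residual split over remaining profit-interest units 18: Chaudhri 21,816.67 → $21,800; Quinlan 1,283.33 → $1,300.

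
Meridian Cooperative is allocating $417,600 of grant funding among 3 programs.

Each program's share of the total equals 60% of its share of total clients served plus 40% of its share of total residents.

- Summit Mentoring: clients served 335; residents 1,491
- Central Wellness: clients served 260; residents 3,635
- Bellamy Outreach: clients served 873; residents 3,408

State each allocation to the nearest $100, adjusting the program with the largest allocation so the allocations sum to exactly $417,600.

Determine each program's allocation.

Summit Mentoring: $86,400 | Central Wellness: $115,500 | Bellamy Outreach: $215,700

Clients served total 1,468; residents total 8,534.
Composite weights (60% clients served + 40% residents): Summit Mentoring 0.2068; Central Wellness 0.2766; Bellamy Outreach 0.5165.
Raw shares: Summit Mentoring 86,362.25; Central Wellness 115,526.68; Bellamy Outreach 215,711.08.
After rounding ($100): Summit Mentoring $86,400; Central Wellness $115,500; Bellamy Outreach $215,700. Sum = $417,600.
No rounding difference to absorb.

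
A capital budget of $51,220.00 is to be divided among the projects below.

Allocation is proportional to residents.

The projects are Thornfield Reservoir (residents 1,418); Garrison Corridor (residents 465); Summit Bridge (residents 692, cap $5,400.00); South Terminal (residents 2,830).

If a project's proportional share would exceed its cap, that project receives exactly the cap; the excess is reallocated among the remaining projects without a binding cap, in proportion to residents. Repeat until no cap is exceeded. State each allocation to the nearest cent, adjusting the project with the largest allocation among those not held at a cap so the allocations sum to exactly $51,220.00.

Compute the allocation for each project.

Thornfield Reservoir: $13,785.86 | Garrison Corridor: $4,520.75 | Summit Bridge: $5,400.00 | South Terminal: $27,513.39

Combined residents = 5,405.
Unconstrained shares: Thornfield Reservoir 13,437.5504; Garrison Corridor 4,406.5310; Summit Bridge 6,557.6762; South Terminal 26,818.2424.
Held at cap: Summit Bridge ($5,400.00); remaining pool $45,820.00 reallocated over remaining residents 4,713.
Shares after redistribution: Thornfield Reservoir 13,785.8604 → $13,785.86; Garrison Corridor 4,520.7511 → $4,520.75; South Terminal 27,513.3885 → $27,513.39.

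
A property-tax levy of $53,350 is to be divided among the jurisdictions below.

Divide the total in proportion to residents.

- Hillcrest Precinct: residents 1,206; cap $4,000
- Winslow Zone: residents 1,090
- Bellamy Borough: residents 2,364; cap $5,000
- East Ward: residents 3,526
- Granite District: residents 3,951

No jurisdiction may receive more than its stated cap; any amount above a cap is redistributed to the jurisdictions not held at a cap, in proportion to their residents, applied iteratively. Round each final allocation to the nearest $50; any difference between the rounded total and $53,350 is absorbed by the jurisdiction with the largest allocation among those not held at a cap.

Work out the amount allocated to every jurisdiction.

Total residents = 12,137.
Proportional shares (ignoring caps): Hillcrest Precinct 5,301.15; Winslow Zone 4,791.26; Bellamy Borough 10,391.32; East Ward 15,499.06; Granite District 17,367.21.
Capped: Hillcrest Precinct ($4,000), Bellamy Borough ($5,000); balance $44,350 reallocated over remaining residents 8,567.
Redistributed shares: Winslow Zone 5,642.76 → $5,650; East Ward 18,253.54 → $18,250; Granite District 20,453.70 → $20,450.

Hillcrest Precinct: $4,000; Winslow Zone: $5,650; Bellamy Borough: $5,000; East Ward: $18,250; Granite District: $20,450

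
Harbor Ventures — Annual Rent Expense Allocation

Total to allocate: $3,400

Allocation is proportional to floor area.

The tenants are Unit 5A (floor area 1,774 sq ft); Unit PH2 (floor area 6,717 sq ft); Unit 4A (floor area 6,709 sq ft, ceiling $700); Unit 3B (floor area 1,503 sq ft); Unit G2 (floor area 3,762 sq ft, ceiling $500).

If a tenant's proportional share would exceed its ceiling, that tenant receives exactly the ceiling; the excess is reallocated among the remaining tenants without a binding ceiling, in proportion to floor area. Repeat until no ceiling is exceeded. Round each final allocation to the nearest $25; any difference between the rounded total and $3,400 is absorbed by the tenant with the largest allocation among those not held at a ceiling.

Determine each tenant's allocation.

Unit 5A: $400 · Unit PH2: $1,475 · Unit 4A: $700 · Unit 3B: $325 · Unit G2: $500

Total floor area = 20,465.
Unconstrained shares: Unit 5A 294.73; Unit PH2 1,115.94; Unit 4A 1,114.62; Unit 3B 249.70; Unit G2 625.01.
Cap binds for Unit 4A ($700), Unit G2 ($500); residual $2,200 reallocated over remaining floor area 9,994.
Shares after redistribution: Unit 5A 390.51 → $400; Unit PH2 1,478.63 → $1,475; Unit 3B 330.86 → $325.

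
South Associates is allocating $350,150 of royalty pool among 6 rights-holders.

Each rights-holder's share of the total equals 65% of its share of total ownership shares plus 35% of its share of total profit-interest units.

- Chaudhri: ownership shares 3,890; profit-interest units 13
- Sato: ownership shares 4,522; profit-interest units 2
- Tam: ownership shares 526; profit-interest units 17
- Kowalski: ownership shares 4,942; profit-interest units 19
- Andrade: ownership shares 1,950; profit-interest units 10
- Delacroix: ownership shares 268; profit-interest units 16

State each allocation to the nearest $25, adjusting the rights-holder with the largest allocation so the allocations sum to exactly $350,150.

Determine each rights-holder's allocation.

Totals — ownership shares 16,098, profit-interest units 77.
Composite weights (65% ownership shares + 35% profit-interest units): Chaudhri 0.2162; Sato 0.1917; Tam 0.0985; Kowalski 0.2859; Andrade 0.1242; Delacroix 0.0835.
Unrounded shares: Chaudhri 75,688.46; Sato 67,116.33; Tam 34,493.76; Kowalski 100,111.44; Andrade 43,485.49; Delacroix 29,254.50.
Rounded to nearest $25: Chaudhri $75,700; Sato $67,125; Tam $34,500; Kowalski $100,100; Andrade $43,475; Delacroix $29,250. Sum = $350,150.
Sum already equals the total — no adjustment.

Chaudhri: $75,700 | Sato: $67,125 | Tam: $34,500 | Kowalski: $100,100 | Andrade: $43,475 | Delacroix: $29,250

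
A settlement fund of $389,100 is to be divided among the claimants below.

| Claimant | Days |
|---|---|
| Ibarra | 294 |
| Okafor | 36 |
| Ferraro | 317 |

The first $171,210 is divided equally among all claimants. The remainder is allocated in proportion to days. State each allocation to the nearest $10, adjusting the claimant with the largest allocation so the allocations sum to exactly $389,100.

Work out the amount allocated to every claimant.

$171,210 shared equally gives $57,070 per claimant.
Remainder $217,890 by days (total 647): Ibarra 99,010.29 → $99,010; Okafor 12,123.71 → $12,120; Ferraro 106,756.00 → $106,760.
Totals: Ibarra $57,070 + $99,010 = $156,080; Okafor $57,070 + $12,120 = $69,190; Ferraro $57,070 + $106,760 = $163,830.

Ibarra: $156,080 | Okafor: $69,190 | Ferraro: $163,830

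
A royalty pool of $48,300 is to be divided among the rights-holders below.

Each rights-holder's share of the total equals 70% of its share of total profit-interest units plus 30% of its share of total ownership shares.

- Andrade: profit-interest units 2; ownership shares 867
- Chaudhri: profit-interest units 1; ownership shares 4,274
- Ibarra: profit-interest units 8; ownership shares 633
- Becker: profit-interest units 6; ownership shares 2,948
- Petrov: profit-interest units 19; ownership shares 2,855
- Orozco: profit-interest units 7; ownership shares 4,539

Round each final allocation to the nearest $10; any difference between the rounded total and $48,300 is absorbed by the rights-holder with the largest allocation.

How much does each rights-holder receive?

Andrade: $2,350 | Chaudhri: $4,630 | Ibarra: $6,860 | Becker: $7,370 | Petrov: $17,510 | Orozco: $9,580

Profit-interest units total 43; ownership shares total 16,116.
Combined weights (70% profit-interest units + 30% ownership shares): Andrade 0.0487; Chaudhri 0.0958; Ibarra 0.1420; Becker 0.1526; Petrov 0.3624; Orozco 0.1984.
Proportional shares: Andrade 2,352.08; Chaudhri 4,629.06; Ibarra 6,859.37; Becker 7,368.24; Petrov 17,506.25; Orozco 9,584.998.
At nearest $10: Andrade $2,350; Chaudhri $4,630; Ibarra $6,860; Becker $7,370; Petrov $17,510; Orozco $9,580. Sum = $48,300.
Rounded total matches; no reconciliation needed.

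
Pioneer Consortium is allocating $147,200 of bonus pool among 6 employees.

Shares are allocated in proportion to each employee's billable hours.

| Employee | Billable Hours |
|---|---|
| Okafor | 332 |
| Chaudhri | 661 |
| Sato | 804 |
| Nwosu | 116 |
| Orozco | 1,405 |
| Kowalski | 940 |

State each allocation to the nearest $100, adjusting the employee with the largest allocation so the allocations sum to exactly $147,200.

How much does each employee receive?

Sum of billable hours: 4,258.
Proportional shares: Okafor 332/4,258 × $147,200 = 11,477.31; Chaudhri 661/4,258 × $147,200 = 22,850.92; Sato 804/4,258 × $147,200 = 27,794.46; Nwosu 116/4,258 × $147,200 = 4,010.15; Orozco 1,405/4,258 × $147,200 = 48,571.16; Kowalski 940/4,258 × $147,200 = 32,496.01.
Rounded to nearest $100: Okafor $11,500; Chaudhri $22,900; Sato $27,800; Nwosu $4,000; Orozco $48,600; Kowalski $32,500. Sum = $147,300.
Difference $147,200 − $147,300 = −$100 applied to largest allocation (Orozco): Orozco becomes $48,500.

Okafor: $11,500 | Chaudhri: $22,900 | Sato: $27,800 | Nwosu: $4,000 | Orozco: $48,500 | Kowalski: $32,500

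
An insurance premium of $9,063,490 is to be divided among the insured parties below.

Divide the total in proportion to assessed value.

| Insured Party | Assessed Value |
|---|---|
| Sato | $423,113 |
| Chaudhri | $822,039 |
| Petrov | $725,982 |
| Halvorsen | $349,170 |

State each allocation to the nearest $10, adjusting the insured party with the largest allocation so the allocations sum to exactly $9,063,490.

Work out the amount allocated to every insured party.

Sum of assessed value: 2,320,304.
Proportional shares: Sato 423,113/2,320,304 × $9,063,490 = 1,652,749.14; Chaudhri 822,039/2,320,304 × $9,063,490 = 3,211,019.87; Petrov 725,982/2,320,304 × $9,063,490 = 2,835,805.39; Halvorsen 349,170/2,320,304 × $9,063,490 = 1,363,915.59.
After rounding ($10): Sato $1,652,750; Chaudhri $3,211,020; Petrov $2,835,810; Halvorsen $1,363,920. Sum = $9,063,500.
Difference $9,063,490 − $9,063,500 = −$10 applied to largest allocation (Chaudhri): Chaudhri becomes $3,211,010.

Sato: $1,652,750 | Chaudhri: $3,211,010 | Petrov: $2,835,810 | Halvorsen: $1,363,920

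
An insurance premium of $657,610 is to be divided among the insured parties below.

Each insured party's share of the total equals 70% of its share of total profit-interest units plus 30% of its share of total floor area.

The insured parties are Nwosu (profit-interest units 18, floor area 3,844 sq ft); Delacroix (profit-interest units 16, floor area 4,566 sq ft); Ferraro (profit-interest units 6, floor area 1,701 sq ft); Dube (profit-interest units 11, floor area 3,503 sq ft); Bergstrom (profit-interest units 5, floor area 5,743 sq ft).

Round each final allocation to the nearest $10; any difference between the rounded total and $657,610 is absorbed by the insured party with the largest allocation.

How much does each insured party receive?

Nwosu: $187,140 | Delacroix: $178,060 | Ferraro: $66,660 | Dube: $126,120 | Bergstrom: $99,630

Profit-interest units total 56; floor area total 19,357.
Blended shares (70% profit-interest units + 30% floor area): Nwosu 0.2846; Delacroix 0.2708; Ferraro 0.1014; Dube 0.1918; Bergstrom 0.1515.
Raw shares: Nwosu 187,139.59; Delacroix 178,057.84; Ferraro 66,657.03; Dube 126,123.31; Bergstrom 99,632.23.
After rounding ($10): Nwosu $187,140; Delacroix $178,060; Ferraro $66,660; Dube $126,120; Bergstrom $99,630. Sum = $657,610.
Rounded total matches; no reconciliation needed.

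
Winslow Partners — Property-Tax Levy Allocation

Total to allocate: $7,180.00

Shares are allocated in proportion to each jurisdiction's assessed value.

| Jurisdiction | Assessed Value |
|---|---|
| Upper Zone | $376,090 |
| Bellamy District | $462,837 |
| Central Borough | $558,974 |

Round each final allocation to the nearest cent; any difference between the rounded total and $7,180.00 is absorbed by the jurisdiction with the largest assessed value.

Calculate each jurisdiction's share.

Upper Zone: $1,931.70 · Bellamy District: $2,377.26 · Central Borough: $2,871.04

Assessed value total: 376,090 + 462,837 + 558,974 = 1,397,901.
Proportional shares: Upper Zone 1,931.7006; Bellamy District 2,377.2568; Central Borough 2,871.0426.
After rounding (cent): Upper Zone $1,931.70; Bellamy District $2,377.26; Central Borough $2,871.04. Sum = $7,180.00.
Sum already equals the total — no adjustment.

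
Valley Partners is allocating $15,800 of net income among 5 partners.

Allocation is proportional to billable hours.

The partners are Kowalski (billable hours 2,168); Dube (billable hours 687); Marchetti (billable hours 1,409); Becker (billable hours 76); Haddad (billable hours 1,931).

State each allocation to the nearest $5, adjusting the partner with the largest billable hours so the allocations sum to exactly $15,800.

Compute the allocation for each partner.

Kowalski: $5,465 | Dube: $1,730 | Marchetti: $3,550 | Becker: $190 | Haddad: $4,865

Sum of billable hours: 2,168 + 687 + 1,409 + 76 + 1,931 = 6,271.
Unrounded shares: Kowalski 5,462.35; Dube 1,730.92; Marchetti 3,550.02; Becker 191.48; Haddad 4,865.22.
Rounded to nearest $5: Kowalski $5,460; Dube $1,730; Marchetti $3,550; Becker $190; Haddad $4,865. Sum = $15,795.
Difference $15,800 − $15,795 = +$5 applied to largest billable hours (Kowalski): Kowalski becomes $5,465.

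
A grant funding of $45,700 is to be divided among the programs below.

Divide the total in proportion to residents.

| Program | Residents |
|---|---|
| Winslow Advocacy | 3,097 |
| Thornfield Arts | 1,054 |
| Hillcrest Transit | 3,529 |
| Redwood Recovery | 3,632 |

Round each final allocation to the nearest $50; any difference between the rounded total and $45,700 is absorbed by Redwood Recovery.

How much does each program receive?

Combined residents = 11,312.
Pro-rata amounts: Winslow Advocacy 3,097/11,312 × $45,700 = 12,511.75; Thornfield Arts 1,054/11,312 × $45,700 = 4,258.12; Hillcrest Transit 3,529/11,312 × $45,700 = 14,257.01; Redwood Recovery 3,632/11,312 × $45,700 = 14,673.13.
Rounded to nearest $50: Winslow Advocacy $12,500; Thornfield Arts $4,250; Hillcrest Transit $14,250; Redwood Recovery $14,650. Sum = $45,650.
Difference $45,700 − $45,650 = +$50 applied to Redwood Recovery: Redwood Recovery becomes $14,700.

Winslow Advocacy: $12,500; Thornfield Arts: $4,250; Hillcrest Transit: $14,250; Redwood Recovery: $14,700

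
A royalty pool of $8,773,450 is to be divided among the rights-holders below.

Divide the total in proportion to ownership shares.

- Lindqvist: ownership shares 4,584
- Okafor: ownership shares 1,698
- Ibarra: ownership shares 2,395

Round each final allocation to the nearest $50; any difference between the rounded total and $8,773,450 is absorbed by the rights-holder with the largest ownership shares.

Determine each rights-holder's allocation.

Total ownership shares = 8,677.
Unrounded shares: Lindqvist 4,584/8,677 × $8,773,450 = 4,634,953.88; Okafor 1,698/8,677 × $8,773,450 = 1,716,874.28; Ibarra 2,395/8,677 × $8,773,450 = 2,421,621.85.
At nearest $50: Lindqvist $4,634,950; Okafor $1,716,850; Ibarra $2,421,600. Sum = $8,773,400.
Difference $8,773,450 − $8,773,400 = +$50 applied to largest ownership shares (Lindqvist): Lindqvist becomes $4,635,000.

Lindqvist: $4,635,000 | Okafor: $1,716,850 | Ibarra: $2,421,600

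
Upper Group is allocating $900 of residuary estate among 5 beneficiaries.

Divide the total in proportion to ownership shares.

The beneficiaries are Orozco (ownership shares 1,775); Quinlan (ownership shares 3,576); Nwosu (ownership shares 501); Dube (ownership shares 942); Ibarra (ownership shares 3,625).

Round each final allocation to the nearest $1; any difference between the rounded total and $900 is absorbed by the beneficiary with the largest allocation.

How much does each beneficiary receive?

Orozco: $153; Quinlan: $309; Nwosu: $43; Dube: $81; Ibarra: $314

Total ownership shares = 10,419.
Proportional shares: Orozco 1,775/10,419 × $900 = 153.33; Quinlan 3,576/10,419 × $900 = 308.90; Nwosu 501/10,419 × $900 = 43.28; Dube 942/10,419 × $900 = 81.37; Ibarra 3,625/10,419 × $900 = 313.13.
At nearest $1: Orozco $153; Quinlan $309; Nwosu $43; Dube $81; Ibarra $313. Sum = $899.
Difference $900 − $899 = +$1 applied to largest allocation (Ibarra): Ibarra becomes $314.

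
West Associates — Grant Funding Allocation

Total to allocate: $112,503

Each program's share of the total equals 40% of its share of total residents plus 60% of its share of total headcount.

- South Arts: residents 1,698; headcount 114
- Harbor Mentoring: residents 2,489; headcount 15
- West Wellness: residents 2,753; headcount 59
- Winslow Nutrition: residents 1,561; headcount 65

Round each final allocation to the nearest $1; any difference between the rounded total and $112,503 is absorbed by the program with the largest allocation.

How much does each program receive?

Totals — residents 8,501, headcount 253.
Combined weights (40% residents + 60% headcount): South Arts 0.3503; Harbor Mentoring 0.1527; West Wellness 0.2695; Winslow Nutrition 0.2276.
Unrounded shares: South Arts 39,404.42; Harbor Mentoring 17,177.94; West Wellness 30,314.91; Winslow Nutrition 25,605.73.
Rounded to nearest $1: South Arts $39,404; Harbor Mentoring $17,178; West Wellness $30,315; Winslow Nutrition $25,606. Sum = $112,503.
Sum already equals the total — no adjustment.

South Arts: $39,404 · Harbor Mentoring: $17,178 · West Wellness: $30,315 · Winslow Nutrition: $25,606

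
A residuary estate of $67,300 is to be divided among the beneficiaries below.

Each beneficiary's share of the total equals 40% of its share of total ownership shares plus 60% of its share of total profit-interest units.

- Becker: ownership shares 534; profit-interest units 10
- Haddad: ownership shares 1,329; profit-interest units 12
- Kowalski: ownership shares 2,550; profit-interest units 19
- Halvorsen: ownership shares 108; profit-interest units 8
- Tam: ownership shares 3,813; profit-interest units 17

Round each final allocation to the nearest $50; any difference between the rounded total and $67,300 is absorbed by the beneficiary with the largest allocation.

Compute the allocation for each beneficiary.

Ownership shares total 8,334; profit-interest units total 66.
Blended shares (40% ownership shares + 60% profit-interest units): Becker 0.1165; Haddad 0.1729; Kowalski 0.2951; Halvorsen 0.0779; Tam 0.3376.
Unrounded shares: Becker 7,843.08; Haddad 11,634.68; Kowalski 19,861.41; Halvorsen 5,243.40; Tam 22,717.44.
After rounding ($50): Becker $7,850; Haddad $11,650; Kowalski $19,850; Halvorsen $5,250; Tam $22,700. Sum = $67,300.
Sum already equals the total — no adjustment.

Becker: $7,850; Haddad: $11,650; Kowalski: $19,850; Halvorsen: $5,250; Tam: $22,700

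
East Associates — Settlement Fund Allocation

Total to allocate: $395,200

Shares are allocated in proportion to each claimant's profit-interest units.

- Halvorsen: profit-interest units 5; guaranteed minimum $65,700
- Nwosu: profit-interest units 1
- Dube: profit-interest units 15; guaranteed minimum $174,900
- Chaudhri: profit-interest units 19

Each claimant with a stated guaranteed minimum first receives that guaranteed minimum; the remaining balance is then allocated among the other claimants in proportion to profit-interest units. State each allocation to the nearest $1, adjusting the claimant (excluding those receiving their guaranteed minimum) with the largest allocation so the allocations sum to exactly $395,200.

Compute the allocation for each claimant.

Halvorsen: $65,700 | Nwosu: $7,730 | Dube: $174,900 | Chaudhri: $146,870

Guaranteed amounts: Halvorsen $65,700; Dube $174,900. Remaining pool $154,600.
Remaining pool split over remaining profit-interest units 20: Nwosu 7,730.00 → $7,730; Chaudhri 146,870.00 → $146,870.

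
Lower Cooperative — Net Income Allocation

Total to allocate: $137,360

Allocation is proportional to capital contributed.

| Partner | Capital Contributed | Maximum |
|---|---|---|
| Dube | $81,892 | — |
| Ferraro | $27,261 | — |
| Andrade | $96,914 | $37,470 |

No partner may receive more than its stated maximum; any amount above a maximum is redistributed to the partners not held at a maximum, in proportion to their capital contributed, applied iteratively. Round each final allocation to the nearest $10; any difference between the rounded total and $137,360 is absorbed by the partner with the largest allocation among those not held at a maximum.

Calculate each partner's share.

Sum of capital contributed: 206,067.
Proportional shares (ignoring caps): Dube 54,587.51; Ferraro 18,171.62; Andrade 64,600.87.
Capped: Andrade ($37,470); residual $99,890 reallocated over remaining capital contributed 109,153.
Remaining shares: Dube 74,942.44 → $74,940; Ferraro 24,947.56 → $24,950.

Dube: $74,940 | Ferraro: $24,950 | Andrade: $37,470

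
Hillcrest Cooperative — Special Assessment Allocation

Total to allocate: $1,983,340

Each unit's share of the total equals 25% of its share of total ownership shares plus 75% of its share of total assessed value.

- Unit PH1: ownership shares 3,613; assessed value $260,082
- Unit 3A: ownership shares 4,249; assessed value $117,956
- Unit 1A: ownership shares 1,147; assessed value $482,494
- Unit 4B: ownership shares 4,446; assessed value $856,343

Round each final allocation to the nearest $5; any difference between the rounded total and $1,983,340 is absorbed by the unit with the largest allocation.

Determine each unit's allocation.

Unit PH1: $358,480; Unit 3A: $258,780; Unit 1A: $460,305; Unit 4B: $905,775

Ownership shares total 13,455; assessed value total 1,716,875.
Blended shares (25% ownership shares + 75% assessed value): Unit PH1 0.1807; Unit 3A 0.1305; Unit 1A 0.2321; Unit 4B 0.4567.
Proportional shares: Unit PH1 358,479.68; Unit 3A 258,778.80; Unit 1A 460,302.57; Unit 4B 905,778.95.
After rounding ($5): Unit PH1 $358,480; Unit 3A $258,780; Unit 1A $460,305; Unit 4B $905,780. Sum = $1,983,345.
Difference $1,983,340 − $1,983,345 = −$5 applied to largest allocation (Unit 4B): Unit 4B becomes $905,775.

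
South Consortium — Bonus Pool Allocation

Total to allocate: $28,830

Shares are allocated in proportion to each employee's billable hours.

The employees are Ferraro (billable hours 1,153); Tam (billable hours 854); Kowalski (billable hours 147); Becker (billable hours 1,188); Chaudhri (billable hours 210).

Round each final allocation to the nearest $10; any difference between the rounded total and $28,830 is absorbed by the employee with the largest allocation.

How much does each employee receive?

Sum of billable hours: 3,552.
Unrounded shares: Ferraro 1,153/3,552 × $28,830 = 9,358.39; Tam 854/3,552 × $28,830 = 6,931.54; Kowalski 147/3,552 × $28,830 = 1,193.13; Becker 1,188/3,552 × $28,830 = 9,642.47; Chaudhri 210/3,552 × $28,830 = 1,704.48.
At nearest $10: Ferraro $9,360; Tam $6,930; Kowalski $1,190; Becker $9,640; Chaudhri $1,700. Sum = $28,820.
Difference $28,830 − $28,820 = +$10 applied to largest allocation (Becker): Becker becomes $9,650.

Ferraro: $9,360; Tam: $6,930; Kowalski: $1,190; Becker: $9,650; Chaudhri: $1,700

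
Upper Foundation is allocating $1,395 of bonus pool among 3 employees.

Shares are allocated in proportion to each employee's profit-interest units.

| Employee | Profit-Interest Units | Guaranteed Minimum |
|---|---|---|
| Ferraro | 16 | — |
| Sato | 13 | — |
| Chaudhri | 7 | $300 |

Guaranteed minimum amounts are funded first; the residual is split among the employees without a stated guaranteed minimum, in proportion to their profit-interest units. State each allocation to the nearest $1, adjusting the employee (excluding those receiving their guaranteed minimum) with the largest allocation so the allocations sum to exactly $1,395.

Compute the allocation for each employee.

Ferraro: $604 · Sato: $491 · Chaudhri: $300

Guaranteed amounts: Chaudhri $300. Remaining pool $1,095.
Remaining pool split over remaining profit-interest units 29: Ferraro 604.14 → $604; Sato 490.86 → $491.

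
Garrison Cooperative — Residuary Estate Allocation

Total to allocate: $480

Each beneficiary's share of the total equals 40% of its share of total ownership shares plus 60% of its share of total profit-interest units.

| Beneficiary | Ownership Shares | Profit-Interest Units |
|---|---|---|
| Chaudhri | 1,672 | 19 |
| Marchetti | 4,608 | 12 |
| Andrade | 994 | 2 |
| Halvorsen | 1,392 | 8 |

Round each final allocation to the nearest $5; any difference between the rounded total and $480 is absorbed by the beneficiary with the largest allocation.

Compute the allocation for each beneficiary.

Chaudhri: $170; Marchetti: $190; Andrade: $35; Halvorsen: $85

Totals — ownership shares 8,666, profit-interest units 41.
Combined weights (40% ownership shares + 60% profit-interest units): Chaudhri 0.3552; Marchetti 0.3883; Andrade 0.0751; Halvorsen 0.1813.
Pro-rata amounts: Chaudhri 170.51; Marchetti 186.39; Andrade 36.07; Halvorsen 87.04.
After rounding ($5): Chaudhri $170; Marchetti $185; Andrade $35; Halvorsen $85. Sum = $475.
Difference $480 − $475 = +$5 applied to largest allocation (Marchetti): Marchetti becomes $190.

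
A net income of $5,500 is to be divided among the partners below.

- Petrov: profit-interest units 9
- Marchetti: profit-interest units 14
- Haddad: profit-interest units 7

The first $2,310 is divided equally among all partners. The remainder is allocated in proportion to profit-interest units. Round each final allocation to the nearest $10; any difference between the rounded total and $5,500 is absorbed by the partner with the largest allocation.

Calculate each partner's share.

First tranche $2,310 split equally: $770 each.
Remainder $3,190 by profit-interest units (total 30): Petrov 957.00 → $960; Marchetti 1,488.67 → $1,490; Haddad 744.33 → $740.
Totals: Petrov $770 + $960 = $1,730; Marchetti $770 + $1,490 = $2,260; Haddad $770 + $740 = $1,510.

Petrov: $1,730; Marchetti: $2,260; Haddad: $1,510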